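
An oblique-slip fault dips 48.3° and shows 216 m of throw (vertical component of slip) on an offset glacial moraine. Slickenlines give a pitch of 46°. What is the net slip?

402 m

dip-slip = throw / sin(dip) = 216 / sin(48.3°) = 289.3 m
net slip = dip-slip / sin(rake) = 289.3 / sin(46°) = 402 m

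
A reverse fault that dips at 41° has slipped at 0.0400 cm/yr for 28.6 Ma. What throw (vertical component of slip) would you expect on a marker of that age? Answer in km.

7.51 km

dip-slip = rate × time = 0.0400 cm/yr × 28.6 Ma = 11440 m
throw = dip-slip × sin(dip) = 11440 × sin(41°) = 7510 m = 7.51 km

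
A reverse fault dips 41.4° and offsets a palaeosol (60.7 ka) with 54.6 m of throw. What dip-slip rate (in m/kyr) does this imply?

dip-slip = throw / sin(dip) = 54.6 m / sin(41.4°) = 82.56 m
rate = 82.56 m / 60.7 ka = 0.00136 m/yr = 1.36 m/kyr

1.36 m/kyr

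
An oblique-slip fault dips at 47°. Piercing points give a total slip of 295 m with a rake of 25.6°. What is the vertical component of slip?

93.2 m

dip-slip = net slip × sin(rake) = 295 m × sin(25.6°) = 127.5 m
throw = dip-slip × sin(dip) = 127.5 × sin(47°) = 93.2 m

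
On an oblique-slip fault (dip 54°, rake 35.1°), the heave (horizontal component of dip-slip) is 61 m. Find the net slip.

dip-slip = heave / cos(dip) = 61 / cos(54°) = 103.8 m
net slip = dip-slip / sin(rake) = 103.8 / sin(35.1°) = 180 m

180 m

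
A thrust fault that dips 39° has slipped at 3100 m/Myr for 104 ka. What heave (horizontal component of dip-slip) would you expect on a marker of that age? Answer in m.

251 m

dip-slip = rate × time = 3100 m/Myr × 104 ka = 322.4 m
heave = dip-slip × cos(dip) = 322.4 × cos(39°) = 251 m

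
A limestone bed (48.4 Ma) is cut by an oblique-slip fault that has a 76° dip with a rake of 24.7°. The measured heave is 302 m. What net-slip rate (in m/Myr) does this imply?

61.7 m/Myr

dip-slip = heave / cos(dip) = 302 / cos(76°) = 1248 m
net slip = dip-slip / sin(rake) = 1248 / sin(24.7°) = 2987 m
rate = 2987 m / 48.4 Ma = 0.0000617 m/yr = 61.7 m/Myr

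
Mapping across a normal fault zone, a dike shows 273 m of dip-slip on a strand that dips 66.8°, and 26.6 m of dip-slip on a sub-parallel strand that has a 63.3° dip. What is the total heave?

119 m

heave_A = 273 × cos(66.8°) = 107.5 m
heave_B = 26.6 × cos(63.3°) = 11.95 m
total = 107.5 + 11.95 = 119 m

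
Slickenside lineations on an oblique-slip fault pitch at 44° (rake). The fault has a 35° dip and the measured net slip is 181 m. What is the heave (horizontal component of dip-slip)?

dip-slip = net slip × sin(rake) = 181 m × sin(44°) = 125.7 m
heave = dip-slip × cos(dip) = 125.7 × cos(35°) = 103 m

103 m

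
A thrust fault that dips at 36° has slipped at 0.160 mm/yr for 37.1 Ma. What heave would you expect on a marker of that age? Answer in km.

4.80 km

dip-slip = rate × time = 0.160 mm/yr × 37.1 Ma = 5936 m
heave = dip-slip × cos(dip) = 5936 × cos(36°) = 4800 m = 4.80 km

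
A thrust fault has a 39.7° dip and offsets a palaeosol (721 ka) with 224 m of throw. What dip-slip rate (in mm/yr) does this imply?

dip-slip = throw / sin(dip) = 224 m / sin(39.7°) = 350.7 m
rate = 350.7 m / 721 ka = 0.000486 m/yr = 0.486 mm/yr

0.486 mm/yr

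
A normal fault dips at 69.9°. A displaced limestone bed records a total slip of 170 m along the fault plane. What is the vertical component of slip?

160 m

throw = dip-slip × sin(dip) = 170 m × sin(69.9°) = 160 m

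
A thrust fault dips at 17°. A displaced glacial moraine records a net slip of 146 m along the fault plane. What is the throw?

42.7 m

throw = dip-slip × sin(dip) = 146 m × sin(17°) = 42.7 m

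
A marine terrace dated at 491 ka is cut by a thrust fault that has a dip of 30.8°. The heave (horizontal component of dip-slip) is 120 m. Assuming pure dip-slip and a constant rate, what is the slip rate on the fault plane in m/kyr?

dip-slip = heave / cos(dip) = 120 m / cos(30.8°) = 139.7 m
rate = 139.7 m / 491 ka = 0.000285 m/yr = 0.285 m/kyr

0.285 m/kyr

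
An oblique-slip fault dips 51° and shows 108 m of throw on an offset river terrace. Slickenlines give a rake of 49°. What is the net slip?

184 m

dip-slip = throw / sin(dip) = 108 / sin(51°) = 139 m
net slip = dip-slip / sin(rake) = 139 / sin(49°) = 184 m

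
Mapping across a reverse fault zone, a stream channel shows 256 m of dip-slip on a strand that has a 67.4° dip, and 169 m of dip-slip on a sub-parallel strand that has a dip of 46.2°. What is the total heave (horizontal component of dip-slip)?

215 m

heave_A = 256 × cos(67.4°) = 98.38 m
heave_B = 169 × cos(46.2°) = 117 m
total = 98.38 + 117 = 215 m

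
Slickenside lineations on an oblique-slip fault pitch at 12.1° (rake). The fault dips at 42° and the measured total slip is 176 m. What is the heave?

dip-slip = net slip × sin(rake) = 176 m × sin(12.1°) = 36.89 m
heave = dip-slip × cos(dip) = 36.89 × cos(42°) = 27.4 m

27.4 m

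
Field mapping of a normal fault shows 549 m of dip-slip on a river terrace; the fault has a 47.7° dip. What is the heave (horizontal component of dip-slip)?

369 m

heave = dip-slip × cos(dip) = 549 m × cos(47.7°) = 369 m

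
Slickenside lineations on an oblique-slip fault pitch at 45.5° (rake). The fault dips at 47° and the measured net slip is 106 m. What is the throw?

dip-slip = net slip × sin(rake) = 106 m × sin(45.5°) = 75.60 m
throw = dip-slip × sin(dip) = 75.60 × sin(47°) = 55.3 m

55.3 m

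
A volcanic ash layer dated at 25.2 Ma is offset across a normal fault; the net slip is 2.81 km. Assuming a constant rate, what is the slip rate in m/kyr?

rate = 2.81 km / 25.2 Ma = 0.000112 m/yr = 0.112 m/kyr

0.112 m/kyr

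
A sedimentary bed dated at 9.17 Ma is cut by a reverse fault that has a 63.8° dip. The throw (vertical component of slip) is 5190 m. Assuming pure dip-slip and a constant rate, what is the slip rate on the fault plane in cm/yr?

dip-slip = throw / sin(dip) = 5190 m / sin(63.8°) = 5784 m
rate = 5784 m / 9.17 Ma = 0.000631 m/yr = 0.0631 cm/yr

0.0631 cm/yr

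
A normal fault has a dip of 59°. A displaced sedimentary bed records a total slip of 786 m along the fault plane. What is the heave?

405 m

heave = dip-slip × cos(dip) = 786 m × cos(59°) = 405 m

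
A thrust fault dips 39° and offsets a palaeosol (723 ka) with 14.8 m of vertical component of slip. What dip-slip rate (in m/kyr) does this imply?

dip-slip = throw / sin(dip) = 14.8 m / sin(39°) = 23.52 m
rate = 23.52 m / 723 ka = 0.0000325 m/yr = 0.0325 m/kyr

0.0325 m/kyr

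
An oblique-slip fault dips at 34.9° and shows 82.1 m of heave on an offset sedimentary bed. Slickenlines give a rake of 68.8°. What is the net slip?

dip-slip = heave / cos(dip) = 82.1 / cos(34.9°) = 100.1 m
net slip = dip-slip / sin(rake) = 100.1 / sin(68.8°) = 107 m

107 m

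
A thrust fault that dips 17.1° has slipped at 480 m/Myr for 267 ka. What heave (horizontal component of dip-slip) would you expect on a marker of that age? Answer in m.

dip-slip = rate × time = 480 m/Myr × 267 ka = 128.2 m
heave = dip-slip × cos(dip) = 128.2 × cos(17.1°) = 122 m

122 m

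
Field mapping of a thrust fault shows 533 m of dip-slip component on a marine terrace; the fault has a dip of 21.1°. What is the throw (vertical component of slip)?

throw = dip-slip × sin(dip) = 533 m × sin(21.1°) = 192 m

192 m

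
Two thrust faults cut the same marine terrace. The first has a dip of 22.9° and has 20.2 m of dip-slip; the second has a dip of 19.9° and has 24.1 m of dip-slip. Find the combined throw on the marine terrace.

throw_A = 20.2 × sin(22.9°) = 7.860 m
throw_B = 24.1 × sin(19.9°) = 8.203 m
total = 7.860 + 8.203 = 16.1 m

16.1 m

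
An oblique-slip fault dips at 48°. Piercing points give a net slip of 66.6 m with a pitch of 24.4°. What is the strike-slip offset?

60.7 m

strike-slip = net slip × cos(rake) = 66.6 m × cos(24.4°) = 60.7 m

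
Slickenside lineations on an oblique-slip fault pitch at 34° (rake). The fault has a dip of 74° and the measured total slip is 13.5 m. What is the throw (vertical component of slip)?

7.26 m

dip-slip = net slip × sin(rake) = 13.5 m × sin(34°) = 7.549 m
throw = dip-slip × sin(dip) = 7.549 × sin(74°) = 7.26 m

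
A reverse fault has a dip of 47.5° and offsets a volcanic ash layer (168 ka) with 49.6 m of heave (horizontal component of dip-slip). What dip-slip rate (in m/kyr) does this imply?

dip-slip = heave / cos(dip) = 49.6 m / cos(47.5°) = 73.42 m
rate = 73.42 m / 168 ka = 0.000437 m/yr = 0.437 m/kyr

0.437 m/kyr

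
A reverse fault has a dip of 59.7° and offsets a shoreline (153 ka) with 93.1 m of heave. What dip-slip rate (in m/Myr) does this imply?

1210 m/Myr

dip-slip = heave / cos(dip) = 93.1 m / cos(59.7°) = 184.5 m
rate = 184.5 m / 153 ka = 0.00121 m/yr = 1210 m/Myr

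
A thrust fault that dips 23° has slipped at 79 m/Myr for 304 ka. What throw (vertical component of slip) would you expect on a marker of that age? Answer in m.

9.38 m

dip-slip = rate × time = 79 m/Myr × 304 ka = 24.02 m
throw = dip-slip × sin(dip) = 24.02 × sin(23°) = 9.38 m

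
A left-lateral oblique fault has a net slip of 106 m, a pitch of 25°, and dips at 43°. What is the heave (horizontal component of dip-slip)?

dip-slip = net slip × sin(rake) = 106 m × sin(25°) = 44.80 m
heave = dip-slip × cos(dip) = 44.80 × cos(43°) = 32.8 m

32.8 m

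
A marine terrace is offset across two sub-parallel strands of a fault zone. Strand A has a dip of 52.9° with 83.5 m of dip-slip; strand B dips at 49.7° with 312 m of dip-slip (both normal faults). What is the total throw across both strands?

305 m

throw_A = 83.5 × sin(52.9°) = 66.60 m
throw_B = 312 × sin(49.7°) = 238 m
total = 66.60 + 238 = 305 m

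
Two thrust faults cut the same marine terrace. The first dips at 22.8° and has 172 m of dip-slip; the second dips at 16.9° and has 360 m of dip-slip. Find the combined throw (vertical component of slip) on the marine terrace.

throw_A = 172 × sin(22.8°) = 66.65 m
throw_B = 360 × sin(16.9°) = 104.7 m
total = 66.65 + 104.7 = 171 m

171 m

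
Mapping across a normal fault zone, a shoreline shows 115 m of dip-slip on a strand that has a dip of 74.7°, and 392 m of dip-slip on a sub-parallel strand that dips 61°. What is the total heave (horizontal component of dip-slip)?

heave_A = 115 × cos(74.7°) = 30.35 m
heave_B = 392 × cos(61°) = 190 m
total = 30.35 + 190 = 220 m

220 m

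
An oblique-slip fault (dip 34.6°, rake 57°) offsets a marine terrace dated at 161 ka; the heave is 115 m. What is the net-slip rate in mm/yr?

dip-slip = heave / cos(dip) = 115 / cos(34.6°) = 139.7 m
net slip = dip-slip / sin(rake) = 139.7 / sin(57°) = 166.6 m
rate = 166.6 m / 161 ka = 0.00103 m/yr = 1.03 mm/yr

1.03 mm/yr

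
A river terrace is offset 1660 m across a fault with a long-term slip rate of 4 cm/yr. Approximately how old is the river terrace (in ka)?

41.5 ka

age = offset / rate = 1660 m / (4 cm/yr) = 41500 yr = 41.5 ka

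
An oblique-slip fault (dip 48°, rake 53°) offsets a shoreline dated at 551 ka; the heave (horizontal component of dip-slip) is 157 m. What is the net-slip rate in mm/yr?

dip-slip = heave / cos(dip) = 157 / cos(48°) = 234.6 m
net slip = dip-slip / sin(rake) = 234.6 / sin(53°) = 293.8 m
rate = 293.8 m / 551 ka = 0.000533 m/yr = 0.533 mm/yr

0.533 mm/yr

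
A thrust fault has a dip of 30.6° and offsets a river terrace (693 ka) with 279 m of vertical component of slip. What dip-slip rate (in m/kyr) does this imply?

0.791 m/kyr

dip-slip = throw / sin(dip) = 279 m / sin(30.6°) = 548.1 m
rate = 548.1 m / 693 ka = 0.000791 m/yr = 0.791 m/kyr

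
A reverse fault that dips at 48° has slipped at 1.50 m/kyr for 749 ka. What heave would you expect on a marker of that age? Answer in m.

752 m

dip-slip = rate × time = 1.50 m/kyr × 749 ka = 1124 m
heave = dip-slip × cos(dip) = 1124 × cos(48°) = 752 m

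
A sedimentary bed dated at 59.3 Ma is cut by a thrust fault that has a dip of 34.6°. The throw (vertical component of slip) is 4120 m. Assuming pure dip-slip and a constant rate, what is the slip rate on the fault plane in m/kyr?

0.122 m/kyr

dip-slip = throw / sin(dip) = 4120 m / sin(34.6°) = 7256 m
rate = 7256 m / 59.3 Ma = 0.000122 m/yr = 0.122 m/kyr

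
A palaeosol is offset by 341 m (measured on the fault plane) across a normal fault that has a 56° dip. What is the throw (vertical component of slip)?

283 m

throw = dip-slip × sin(dip) = 341 m × sin(56°) = 283 m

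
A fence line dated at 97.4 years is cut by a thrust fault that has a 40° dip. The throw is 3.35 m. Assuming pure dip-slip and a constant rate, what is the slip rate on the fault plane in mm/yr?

dip-slip = throw / sin(dip) = 3.35 m / sin(40°) = 5.212 m
rate = 5.212 m / 97.4 years = 0.0535 m/yr = 53.5 mm/yr

53.5 mm/yr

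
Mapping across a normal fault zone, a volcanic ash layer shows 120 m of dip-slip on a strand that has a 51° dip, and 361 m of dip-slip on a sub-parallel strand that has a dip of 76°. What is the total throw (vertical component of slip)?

throw_A = 120 × sin(51°) = 93.26 m
throw_B = 361 × sin(76°) = 350.3 m
total = 93.26 + 350.3 = 444 m

444 m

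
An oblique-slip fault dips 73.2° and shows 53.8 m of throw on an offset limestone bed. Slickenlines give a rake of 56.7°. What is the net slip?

67.2 m

dip-slip = throw / sin(dip) = 53.8 / sin(73.2°) = 56.20 m
net slip = dip-slip / sin(rake) = 56.20 / sin(56.7°) = 67.2 m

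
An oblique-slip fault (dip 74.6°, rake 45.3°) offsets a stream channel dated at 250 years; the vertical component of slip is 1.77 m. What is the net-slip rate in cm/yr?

dip-slip = throw / sin(dip) = 1.77 / sin(74.6°) = 1.836 m
net slip = dip-slip / sin(rake) = 1.836 / sin(45.3°) = 2.583 m
rate = 2.583 m / 250 years = 0.0103 m/yr = 1.03 cm/yr

1.03 cm/yr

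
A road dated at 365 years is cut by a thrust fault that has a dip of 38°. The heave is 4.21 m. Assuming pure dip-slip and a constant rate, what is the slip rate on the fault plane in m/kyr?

14.6 m/kyr

dip-slip = heave / cos(dip) = 4.21 m / cos(38°) = 5.343 m
rate = 5.343 m / 365 years = 0.0146 m/yr = 14.6 m/kyr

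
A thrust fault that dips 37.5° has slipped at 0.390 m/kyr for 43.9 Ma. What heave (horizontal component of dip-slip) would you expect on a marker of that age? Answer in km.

dip-slip = rate × time = 0.390 m/kyr × 43.9 Ma = 17120 m
heave = dip-slip × cos(dip) = 17120 × cos(37.5°) = 13600 m = 13.6 km

13.6 km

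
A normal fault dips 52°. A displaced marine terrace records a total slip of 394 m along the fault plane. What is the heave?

243 m

heave = dip-slip × cos(dip) = 394 m × cos(52°) = 243 m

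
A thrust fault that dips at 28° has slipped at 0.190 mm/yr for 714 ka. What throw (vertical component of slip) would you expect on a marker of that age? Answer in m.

63.7 m

dip-slip = rate × time = 0.190 mm/yr × 714 ka = 135.7 m
throw = dip-slip × sin(dip) = 135.7 × sin(28°) = 63.7 m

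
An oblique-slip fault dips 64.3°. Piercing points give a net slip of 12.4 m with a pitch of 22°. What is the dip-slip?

4.65 m

dip-slip = net slip × sin(rake) = 12.4 m × sin(22°) = 4.65 m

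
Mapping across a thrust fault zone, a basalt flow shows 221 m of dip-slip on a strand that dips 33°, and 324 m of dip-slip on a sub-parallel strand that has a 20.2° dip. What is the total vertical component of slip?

throw_A = 221 × sin(33°) = 120.4 m
throw_B = 324 × sin(20.2°) = 111.9 m
total = 120.4 + 111.9 = 232 m

232 m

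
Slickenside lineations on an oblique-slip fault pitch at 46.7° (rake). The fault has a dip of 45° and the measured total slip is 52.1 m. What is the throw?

dip-slip = net slip × sin(rake) = 52.1 m × sin(46.7°) = 37.92 m
throw = dip-slip × sin(dip) = 37.92 × sin(45°) = 26.8 m

26.8 m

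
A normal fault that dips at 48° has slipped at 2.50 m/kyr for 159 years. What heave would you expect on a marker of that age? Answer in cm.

26.6 cm

dip-slip = rate × time = 2.50 m/kyr × 159 years = 0.3975 m
heave = dip-slip × cos(dip) = 0.3975 × cos(48°) = 0.266 m = 26.6 cm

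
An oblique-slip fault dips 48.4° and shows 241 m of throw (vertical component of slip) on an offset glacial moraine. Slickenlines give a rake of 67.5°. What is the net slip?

dip-slip = throw / sin(dip) = 241 / sin(48.4°) = 322.3 m
net slip = dip-slip / sin(rake) = 322.3 / sin(67.5°) = 349 m

349 m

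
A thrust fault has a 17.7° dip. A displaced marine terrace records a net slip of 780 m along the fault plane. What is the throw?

throw = dip-slip × sin(dip) = 780 m × sin(17.7°) = 237 m

237 m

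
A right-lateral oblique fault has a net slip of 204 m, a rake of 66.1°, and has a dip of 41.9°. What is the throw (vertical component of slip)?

dip-slip = net slip × sin(rake) = 204 m × sin(66.1°) = 186.5 m
throw = dip-slip × sin(dip) = 186.5 × sin(41.9°) = 125 m

125 m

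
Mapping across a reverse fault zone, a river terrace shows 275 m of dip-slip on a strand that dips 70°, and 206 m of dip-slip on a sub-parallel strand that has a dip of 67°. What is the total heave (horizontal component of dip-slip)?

heave_A = 275 × cos(70°) = 94.06 m
heave_B = 206 × cos(67°) = 80.49 m
total = 94.06 + 80.49 = 175 m

175 m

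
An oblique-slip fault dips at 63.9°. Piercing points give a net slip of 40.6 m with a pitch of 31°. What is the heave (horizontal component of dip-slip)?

dip-slip = net slip × sin(rake) = 40.6 m × sin(31°) = 20.91 m
heave = dip-slip × cos(dip) = 20.91 × cos(63.9°) = 9.20 m

9.20 m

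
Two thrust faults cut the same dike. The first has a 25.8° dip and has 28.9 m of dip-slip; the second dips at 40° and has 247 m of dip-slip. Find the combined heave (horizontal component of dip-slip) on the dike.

215 m

heave_A = 28.9 × cos(25.8°) = 26.02 m
heave_B = 247 × cos(40°) = 189.2 m
total = 26.02 + 189.2 = 215 m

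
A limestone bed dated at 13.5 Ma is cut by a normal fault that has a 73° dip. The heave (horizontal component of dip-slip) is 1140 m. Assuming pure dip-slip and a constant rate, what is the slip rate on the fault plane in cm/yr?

0.0289 cm/yr

dip-slip = heave / cos(dip) = 1140 m / cos(73°) = 3899 m
rate = 3899 m / 13.5 Ma = 0.000289 m/yr = 0.0289 cm/yr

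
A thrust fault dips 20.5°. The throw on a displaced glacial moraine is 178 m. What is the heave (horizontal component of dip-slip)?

476 m

heave = throw / tan(dip) = 178 / tan(20.5°) = 476 m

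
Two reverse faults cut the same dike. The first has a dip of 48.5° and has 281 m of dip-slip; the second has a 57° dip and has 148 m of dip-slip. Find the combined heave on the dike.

heave_A = 281 × cos(48.5°) = 186.2 m
heave_B = 148 × cos(57°) = 80.61 m
total = 186.2 + 80.61 = 267 m

267 m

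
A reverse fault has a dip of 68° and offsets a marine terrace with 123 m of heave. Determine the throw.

throw = heave × tan(dip) = 123 × tan(68°) = 304 m

304 m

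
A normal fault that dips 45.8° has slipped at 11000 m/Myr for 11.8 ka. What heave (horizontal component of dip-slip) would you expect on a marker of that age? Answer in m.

90.5 m

dip-slip = rate × time = 11000 m/Myr × 11.8 ka = 129.8 m
heave = dip-slip × cos(dip) = 129.8 × cos(45.8°) = 90.5 m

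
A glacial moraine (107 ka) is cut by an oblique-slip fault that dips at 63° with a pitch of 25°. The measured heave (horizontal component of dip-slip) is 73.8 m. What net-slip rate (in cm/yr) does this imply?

0.359 cm/yr

dip-slip = heave / cos(dip) = 73.8 / cos(63°) = 162.6 m
net slip = dip-slip / sin(rake) = 162.6 / sin(25°) = 384.6 m
rate = 384.6 m / 107 ka = 0.00359 m/yr = 0.359 cm/yr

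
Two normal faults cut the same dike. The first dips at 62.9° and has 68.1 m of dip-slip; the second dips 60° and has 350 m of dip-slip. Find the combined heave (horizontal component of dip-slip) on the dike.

206 m

heave_A = 68.1 × cos(62.9°) = 31.02 m
heave_B = 350 × cos(60°) = 175 m
total = 31.02 + 175 = 206 m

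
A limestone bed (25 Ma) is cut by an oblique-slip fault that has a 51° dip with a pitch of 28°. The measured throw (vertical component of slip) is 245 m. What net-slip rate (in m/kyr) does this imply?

dip-slip = throw / sin(dip) = 245 / sin(51°) = 315.3 m
net slip = dip-slip / sin(rake) = 315.3 / sin(28°) = 671.5 m
rate = 671.5 m / 25 Ma = 0.0000269 m/yr = 0.0269 m/kyr

0.0269 m/kyr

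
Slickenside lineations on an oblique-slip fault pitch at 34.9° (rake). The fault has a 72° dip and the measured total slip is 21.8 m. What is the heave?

dip-slip = net slip × sin(rake) = 21.8 m × sin(34.9°) = 12.47 m
heave = dip-slip × cos(dip) = 12.47 × cos(72°) = 3.85 m

3.85 m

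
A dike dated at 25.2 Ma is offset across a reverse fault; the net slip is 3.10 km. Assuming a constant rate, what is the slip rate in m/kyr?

0.123 m/kyr

rate = 3.10 km / 25.2 Ma = 0.000123 m/yr = 0.123 m/kyr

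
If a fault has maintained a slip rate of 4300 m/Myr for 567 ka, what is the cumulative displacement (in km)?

slip = rate × time = 4300 m/Myr × 567 ka = 2440 m = 2.44 km

2.44 km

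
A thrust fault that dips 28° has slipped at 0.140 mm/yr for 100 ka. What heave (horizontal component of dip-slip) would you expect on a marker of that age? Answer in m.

dip-slip = rate × time = 0.140 mm/yr × 100 ka = 14 m
heave = dip-slip × cos(dip) = 14 × cos(28°) = 12.4 m

12.4 m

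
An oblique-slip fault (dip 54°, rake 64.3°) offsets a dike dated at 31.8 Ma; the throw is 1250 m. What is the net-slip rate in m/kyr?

0.0539 m/kyr

dip-slip = throw / sin(dip) = 1250 / sin(54°) = 1545 m
net slip = dip-slip / sin(rake) = 1545 / sin(64.3°) = 1715 m
rate = 1715 m / 31.8 Ma = 0.0000539 m/yr = 0.0539 m/kyr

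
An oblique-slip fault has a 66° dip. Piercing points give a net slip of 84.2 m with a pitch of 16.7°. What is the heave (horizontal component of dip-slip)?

9.84 m

dip-slip = net slip × sin(rake) = 84.2 m × sin(16.7°) = 24.20 m
heave = dip-slip × cos(dip) = 24.20 × cos(66°) = 9.84 m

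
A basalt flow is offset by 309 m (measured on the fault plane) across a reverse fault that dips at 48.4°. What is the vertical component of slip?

throw = dip-slip × sin(dip) = 309 m × sin(48.4°) = 231 m

231 m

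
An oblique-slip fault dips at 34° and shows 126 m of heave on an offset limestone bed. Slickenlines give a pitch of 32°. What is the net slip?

287 m

dip-slip = heave / cos(dip) = 126 / cos(34°) = 152 m
net slip = dip-slip / sin(rake) = 152 / sin(32°) = 287 m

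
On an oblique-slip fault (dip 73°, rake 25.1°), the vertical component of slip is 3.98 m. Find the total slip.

9.81 m

dip-slip = throw / sin(dip) = 3.98 / sin(73°) = 4.162 m
net slip = dip-slip / sin(rake) = 4.162 / sin(25.1°) = 9.81 m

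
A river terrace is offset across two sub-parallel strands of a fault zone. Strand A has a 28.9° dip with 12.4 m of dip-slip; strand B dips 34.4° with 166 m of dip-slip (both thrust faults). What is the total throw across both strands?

throw_A = 12.4 × sin(28.9°) = 5.993 m
throw_B = 166 × sin(34.4°) = 93.78 m
total = 5.993 + 93.78 = 99.8 m

99.8 m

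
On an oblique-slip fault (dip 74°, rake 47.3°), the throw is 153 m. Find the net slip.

217 m

dip-slip = throw / sin(dip) = 153 / sin(74°) = 159.2 m
net slip = dip-slip / sin(rake) = 159.2 / sin(47.3°) = 217 m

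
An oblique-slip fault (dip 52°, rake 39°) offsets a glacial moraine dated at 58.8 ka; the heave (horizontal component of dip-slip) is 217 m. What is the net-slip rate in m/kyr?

dip-slip = heave / cos(dip) = 217 / cos(52°) = 352.5 m
net slip = dip-slip / sin(rake) = 352.5 / sin(39°) = 560.1 m
rate = 560.1 m / 58.8 ka = 0.00953 m/yr = 9.53 m/kyr

9.53 m/kyr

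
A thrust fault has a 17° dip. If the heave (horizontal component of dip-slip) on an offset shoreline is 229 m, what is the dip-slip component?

dip-slip = heave / cos(dip) = 229 / cos(17°) = 239 m

239 m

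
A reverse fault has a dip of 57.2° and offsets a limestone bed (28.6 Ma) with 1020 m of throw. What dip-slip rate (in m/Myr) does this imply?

dip-slip = throw / sin(dip) = 1020 m / sin(57.2°) = 1213 m
rate = 1213 m / 28.6 Ma = 0.0000424 m/yr = 42.4 m/Myr

42.4 m/Myr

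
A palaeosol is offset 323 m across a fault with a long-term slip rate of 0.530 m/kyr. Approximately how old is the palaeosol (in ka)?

609 ka

age = offset / rate = 323 m / (0.530 m/kyr) = 609000 yr = 609 ka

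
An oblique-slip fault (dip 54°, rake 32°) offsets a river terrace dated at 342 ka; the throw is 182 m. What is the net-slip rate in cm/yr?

0.124 cm/yr

dip-slip = throw / sin(dip) = 182 / sin(54°) = 225 m
net slip = dip-slip / sin(rake) = 225 / sin(32°) = 424.5 m
rate = 424.5 m / 342 ka = 0.00124 m/yr = 0.124 cm/yr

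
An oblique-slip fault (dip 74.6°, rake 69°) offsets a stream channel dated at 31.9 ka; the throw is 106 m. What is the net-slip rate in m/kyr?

3.69 m/kyr

dip-slip = throw / sin(dip) = 106 / sin(74.6°) = 109.9 m
net slip = dip-slip / sin(rake) = 109.9 / sin(69°) = 117.8 m
rate = 117.8 m / 31.9 ka = 0.00369 m/yr = 3.69 m/kyr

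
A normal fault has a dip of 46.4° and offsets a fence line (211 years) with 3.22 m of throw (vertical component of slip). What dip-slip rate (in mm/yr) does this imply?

dip-slip = throw / sin(dip) = 3.22 m / sin(46.4°) = 4.446 m
rate = 4.446 m / 211 years = 0.0211 m/yr = 21.1 mm/yr

21.1 mm/yr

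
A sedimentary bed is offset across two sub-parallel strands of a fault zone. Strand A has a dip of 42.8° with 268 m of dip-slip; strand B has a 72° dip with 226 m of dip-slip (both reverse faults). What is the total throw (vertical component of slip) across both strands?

throw_A = 268 × sin(42.8°) = 182.1 m
throw_B = 226 × sin(72°) = 214.9 m
total = 182.1 + 214.9 = 397 m

397 m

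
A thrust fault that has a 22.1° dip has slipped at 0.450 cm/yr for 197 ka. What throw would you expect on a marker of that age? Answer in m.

334 m

dip-slip = rate × time = 0.450 cm/yr × 197 ka = 886.5 m
throw = dip-slip × sin(dip) = 886.5 × sin(22.1°) = 334 m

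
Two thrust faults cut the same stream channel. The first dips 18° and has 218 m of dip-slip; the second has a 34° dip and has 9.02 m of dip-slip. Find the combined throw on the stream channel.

throw_A = 218 × sin(18°) = 67.37 m
throw_B = 9.02 × sin(34°) = 5.044 m
total = 67.37 + 5.044 = 72.4 m

72.4 m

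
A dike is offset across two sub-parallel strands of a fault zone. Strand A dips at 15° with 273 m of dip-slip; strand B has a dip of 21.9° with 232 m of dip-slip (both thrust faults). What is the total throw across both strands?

throw_A = 273 × sin(15°) = 70.66 m
throw_B = 232 × sin(21.9°) = 86.53 m
total = 70.66 + 86.53 = 157 m

157 m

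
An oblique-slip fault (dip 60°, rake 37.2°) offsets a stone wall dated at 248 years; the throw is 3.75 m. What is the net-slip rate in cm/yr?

2.89 cm/yr

dip-slip = throw / sin(dip) = 3.75 / sin(60°) = 4.330 m
net slip = dip-slip / sin(rake) = 4.330 / sin(37.2°) = 7.162 m
rate = 7.162 m / 248 years = 0.0289 m/yr = 2.89 cm/yr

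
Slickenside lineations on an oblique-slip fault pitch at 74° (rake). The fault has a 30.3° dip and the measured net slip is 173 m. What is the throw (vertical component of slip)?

83.9 m

dip-slip = net slip × sin(rake) = 173 m × sin(74°) = 166.3 m
throw = dip-slip × sin(dip) = 166.3 × sin(30.3°) = 83.9 m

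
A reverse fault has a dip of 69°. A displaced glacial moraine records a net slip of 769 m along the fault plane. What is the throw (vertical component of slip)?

718 m

throw = dip-slip × sin(dip) = 769 m × sin(69°) = 718 m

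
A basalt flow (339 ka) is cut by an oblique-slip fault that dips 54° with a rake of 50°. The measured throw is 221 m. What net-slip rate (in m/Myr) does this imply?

dip-slip = throw / sin(dip) = 221 / sin(54°) = 273.2 m
net slip = dip-slip / sin(rake) = 273.2 / sin(50°) = 356.6 m
rate = 356.6 m / 339 ka = 0.00105 m/yr = 1050 m/Myr

1050 m/Myr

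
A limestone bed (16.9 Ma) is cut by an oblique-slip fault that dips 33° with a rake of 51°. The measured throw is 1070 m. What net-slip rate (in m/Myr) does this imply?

150 m/Myr

dip-slip = throw / sin(dip) = 1070 / sin(33°) = 1965 m
net slip = dip-slip / sin(rake) = 1965 / sin(51°) = 2528 m
rate = 2528 m / 16.9 Ma = 0.000150 m/yr = 150 m/Myr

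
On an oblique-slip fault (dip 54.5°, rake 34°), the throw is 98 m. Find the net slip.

215 m

dip-slip = throw / sin(dip) = 98 / sin(54.5°) = 120.4 m
net slip = dip-slip / sin(rake) = 120.4 / sin(34°) = 215 m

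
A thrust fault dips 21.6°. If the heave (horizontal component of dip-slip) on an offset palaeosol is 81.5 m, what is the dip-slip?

87.7 m

dip-slip = heave / cos(dip) = 81.5 / cos(21.6°) = 87.7 m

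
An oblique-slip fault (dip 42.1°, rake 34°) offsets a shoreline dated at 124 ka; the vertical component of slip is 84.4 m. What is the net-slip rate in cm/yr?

0.182 cm/yr

dip-slip = throw / sin(dip) = 84.4 / sin(42.1°) = 125.9 m
net slip = dip-slip / sin(rake) = 125.9 / sin(34°) = 225.1 m
rate = 225.1 m / 124 ka = 0.00182 m/yr = 0.182 cm/yr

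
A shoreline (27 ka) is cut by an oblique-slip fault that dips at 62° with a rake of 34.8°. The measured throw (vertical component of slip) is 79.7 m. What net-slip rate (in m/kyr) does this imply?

dip-slip = throw / sin(dip) = 79.7 / sin(62°) = 90.27 m
net slip = dip-slip / sin(rake) = 90.27 / sin(34.8°) = 158.2 m
rate = 158.2 m / 27 ka = 0.00586 m/yr = 5.86 m/kyr

5.86 m/kyr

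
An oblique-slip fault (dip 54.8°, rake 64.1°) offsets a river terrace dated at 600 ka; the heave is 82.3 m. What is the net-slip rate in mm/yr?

0.265 mm/yr

dip-slip = heave / cos(dip) = 82.3 / cos(54.8°) = 142.8 m
net slip = dip-slip / sin(rake) = 142.8 / sin(64.1°) = 158.7 m
rate = 158.7 m / 600 ka = 0.000265 m/yr = 0.265 mm/yr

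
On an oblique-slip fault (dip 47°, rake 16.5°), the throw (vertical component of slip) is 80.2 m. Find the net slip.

dip-slip = throw / sin(dip) = 80.2 / sin(47°) = 109.7 m
net slip = dip-slip / sin(rake) = 109.7 / sin(16.5°) = 386 m

386 m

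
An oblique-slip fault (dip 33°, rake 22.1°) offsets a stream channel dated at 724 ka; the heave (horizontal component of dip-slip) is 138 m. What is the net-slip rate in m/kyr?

dip-slip = heave / cos(dip) = 138 / cos(33°) = 164.5 m
net slip = dip-slip / sin(rake) = 164.5 / sin(22.1°) = 437.4 m
rate = 437.4 m / 724 ka = 0.000604 m/yr = 0.604 m/kyr

0.604 m/kyr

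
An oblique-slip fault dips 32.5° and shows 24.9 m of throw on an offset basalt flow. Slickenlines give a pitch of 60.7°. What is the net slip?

53.1 m

dip-slip = throw / sin(dip) = 24.9 / sin(32.5°) = 46.34 m
net slip = dip-slip / sin(rake) = 46.34 / sin(60.7°) = 53.1 m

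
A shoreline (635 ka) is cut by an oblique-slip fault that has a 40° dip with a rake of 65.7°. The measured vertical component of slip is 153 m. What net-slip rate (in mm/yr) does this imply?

0.411 mm/yr

dip-slip = throw / sin(dip) = 153 / sin(40°) = 238 m
net slip = dip-slip / sin(rake) = 238 / sin(65.7°) = 261.2 m
rate = 261.2 m / 635 ka = 0.000411 m/yr = 0.411 mm/yr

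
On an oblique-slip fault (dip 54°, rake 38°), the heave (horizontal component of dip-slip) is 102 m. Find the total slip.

dip-slip = heave / cos(dip) = 102 / cos(54°) = 173.5 m
net slip = dip-slip / sin(rake) = 173.5 / sin(38°) = 282 m

282 m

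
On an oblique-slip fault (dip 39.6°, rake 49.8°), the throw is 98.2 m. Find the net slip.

dip-slip = throw / sin(dip) = 98.2 / sin(39.6°) = 154.1 m
net slip = dip-slip / sin(rake) = 154.1 / sin(49.8°) = 202 m

202 m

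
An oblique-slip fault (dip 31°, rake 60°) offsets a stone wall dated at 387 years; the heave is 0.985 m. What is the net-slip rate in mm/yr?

3.43 mm/yr

dip-slip = heave / cos(dip) = 0.985 / cos(31°) = 1.149 m
net slip = dip-slip / sin(rake) = 1.149 / sin(60°) = 1.327 m
rate = 1.327 m / 387 years = 0.00343 m/yr = 3.43 mm/yr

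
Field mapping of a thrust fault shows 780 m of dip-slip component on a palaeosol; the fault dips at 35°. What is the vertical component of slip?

447 m

throw = dip-slip × sin(dip) = 780 m × sin(35°) = 447 m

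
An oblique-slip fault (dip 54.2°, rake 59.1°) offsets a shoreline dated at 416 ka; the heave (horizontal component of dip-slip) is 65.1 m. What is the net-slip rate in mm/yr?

0.312 mm/yr

dip-slip = heave / cos(dip) = 65.1 / cos(54.2°) = 111.3 m
net slip = dip-slip / sin(rake) = 111.3 / sin(59.1°) = 129.7 m
rate = 129.7 m / 416 ka = 0.000312 m/yr = 0.312 mm/yr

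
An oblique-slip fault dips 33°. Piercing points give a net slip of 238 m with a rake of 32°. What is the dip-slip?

dip-slip = net slip × sin(rake) = 238 m × sin(32°) = 126 m

126 m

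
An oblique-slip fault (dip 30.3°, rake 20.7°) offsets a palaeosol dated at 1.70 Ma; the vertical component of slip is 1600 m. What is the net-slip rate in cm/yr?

0.528 cm/yr

dip-slip = throw / sin(dip) = 1600 / sin(30.3°) = 3171 m
net slip = dip-slip / sin(rake) = 3171 / sin(20.7°) = 8972 m
rate = 8972 m / 1.70 Ma = 0.00528 m/yr = 0.528 cm/yr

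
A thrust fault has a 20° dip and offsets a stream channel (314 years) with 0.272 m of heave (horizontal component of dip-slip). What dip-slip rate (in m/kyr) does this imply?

dip-slip = heave / cos(dip) = 0.272 m / cos(20°) = 0.2895 m
rate = 0.2895 m / 314 years = 0.000922 m/yr = 0.922 m/kyr

0.922 m/kyr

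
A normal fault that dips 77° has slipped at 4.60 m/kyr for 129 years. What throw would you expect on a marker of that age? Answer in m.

0.578 m

dip-slip = rate × time = 4.60 m/kyr × 129 years = 0.5934 m
throw = dip-slip × sin(dip) = 0.5934 × sin(77°) = 0.578 m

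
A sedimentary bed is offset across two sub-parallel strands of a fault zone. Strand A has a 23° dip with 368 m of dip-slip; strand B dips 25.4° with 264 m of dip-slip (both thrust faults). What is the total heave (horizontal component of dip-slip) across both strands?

577 m

heave_A = 368 × cos(23°) = 338.7 m
heave_B = 264 × cos(25.4°) = 238.5 m
total = 338.7 + 238.5 = 577 m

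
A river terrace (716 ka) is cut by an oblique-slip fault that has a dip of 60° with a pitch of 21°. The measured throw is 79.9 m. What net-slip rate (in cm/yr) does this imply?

dip-slip = throw / sin(dip) = 79.9 / sin(60°) = 92.26 m
net slip = dip-slip / sin(rake) = 92.26 / sin(21°) = 257.4 m
rate = 257.4 m / 716 ka = 0.000360 m/yr = 0.0360 cm/yr

0.0360 cm/yr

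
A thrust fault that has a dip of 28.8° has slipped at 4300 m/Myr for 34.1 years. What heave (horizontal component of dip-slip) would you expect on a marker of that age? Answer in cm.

12.8 cm

dip-slip = rate × time = 4300 m/Myr × 34.1 years = 0.1466 m
heave = dip-slip × cos(dip) = 0.1466 × cos(28.8°) = 0.128 m = 12.8 cm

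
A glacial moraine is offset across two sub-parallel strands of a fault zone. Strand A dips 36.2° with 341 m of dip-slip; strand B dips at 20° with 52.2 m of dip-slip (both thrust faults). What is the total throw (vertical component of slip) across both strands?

throw_A = 341 × sin(36.2°) = 201.4 m
throw_B = 52.2 × sin(20°) = 17.85 m
total = 201.4 + 17.85 = 219 m

219 m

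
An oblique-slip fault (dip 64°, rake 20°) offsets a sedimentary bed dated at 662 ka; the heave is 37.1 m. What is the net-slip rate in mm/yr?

dip-slip = heave / cos(dip) = 37.1 / cos(64°) = 84.63 m
net slip = dip-slip / sin(rake) = 84.63 / sin(20°) = 247.4 m
rate = 247.4 m / 662 ka = 0.000374 m/yr = 0.374 mm/yr

0.374 mm/yr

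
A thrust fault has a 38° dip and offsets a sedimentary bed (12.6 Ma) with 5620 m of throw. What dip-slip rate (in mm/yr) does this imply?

dip-slip = throw / sin(dip) = 5620 m / sin(38°) = 9128 m
rate = 9128 m / 12.6 Ma = 0.000724 m/yr = 0.724 mm/yr

0.724 mm/yr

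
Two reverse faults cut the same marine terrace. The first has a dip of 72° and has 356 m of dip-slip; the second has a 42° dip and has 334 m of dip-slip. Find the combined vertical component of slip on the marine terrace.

throw_A = 356 × sin(72°) = 338.6 m
throw_B = 334 × sin(42°) = 223.5 m
total = 338.6 + 223.5 = 562 m

562 m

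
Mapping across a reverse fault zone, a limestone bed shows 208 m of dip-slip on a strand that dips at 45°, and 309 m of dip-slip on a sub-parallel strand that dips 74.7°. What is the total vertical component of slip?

throw_A = 208 × sin(45°) = 147.1 m
throw_B = 309 × sin(74.7°) = 298 m
total = 147.1 + 298 = 445 m

445 m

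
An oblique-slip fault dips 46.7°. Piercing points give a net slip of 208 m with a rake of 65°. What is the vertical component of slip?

dip-slip = net slip × sin(rake) = 208 m × sin(65°) = 188.5 m
throw = dip-slip × sin(dip) = 188.5 × sin(46.7°) = 137 m

137 m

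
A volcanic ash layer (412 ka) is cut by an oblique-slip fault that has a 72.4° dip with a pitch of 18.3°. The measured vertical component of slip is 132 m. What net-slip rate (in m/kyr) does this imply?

1.07 m/kyr

dip-slip = throw / sin(dip) = 132 / sin(72.4°) = 138.5 m
net slip = dip-slip / sin(rake) = 138.5 / sin(18.3°) = 441 m
rate = 441 m / 412 ka = 0.00107 m/yr = 1.07 m/kyr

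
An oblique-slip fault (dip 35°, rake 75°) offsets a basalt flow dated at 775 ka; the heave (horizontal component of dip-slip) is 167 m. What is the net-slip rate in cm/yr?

0.0272 cm/yr

dip-slip = heave / cos(dip) = 167 / cos(35°) = 203.9 m
net slip = dip-slip / sin(rake) = 203.9 / sin(75°) = 211.1 m
rate = 211.1 m / 775 ka = 0.000272 m/yr = 0.0272 cm/yr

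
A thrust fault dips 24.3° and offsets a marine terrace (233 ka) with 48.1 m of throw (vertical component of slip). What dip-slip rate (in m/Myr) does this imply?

dip-slip = throw / sin(dip) = 48.1 m / sin(24.3°) = 116.9 m
rate = 116.9 m / 233 ka = 0.000502 m/yr = 502 m/Myr

502 m/Myr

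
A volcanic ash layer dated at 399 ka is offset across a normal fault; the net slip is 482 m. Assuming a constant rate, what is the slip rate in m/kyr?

rate = 482 m / 399 ka = 0.00121 m/yr = 1.21 m/kyr

1.21 m/kyr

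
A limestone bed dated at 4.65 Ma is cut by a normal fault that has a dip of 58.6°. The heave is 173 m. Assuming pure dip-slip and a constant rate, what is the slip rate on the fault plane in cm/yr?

dip-slip = heave / cos(dip) = 173 m / cos(58.6°) = 332 m
rate = 332 m / 4.65 Ma = 0.0000714 m/yr = 0.00714 cm/yr

0.00714 cm/yr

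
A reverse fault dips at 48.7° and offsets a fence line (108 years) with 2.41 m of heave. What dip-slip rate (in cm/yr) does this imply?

3.38 cm/yr

dip-slip = heave / cos(dip) = 2.41 m / cos(48.7°) = 3.652 m
rate = 3.652 m / 108 years = 0.0338 m/yr = 3.38 cm/yr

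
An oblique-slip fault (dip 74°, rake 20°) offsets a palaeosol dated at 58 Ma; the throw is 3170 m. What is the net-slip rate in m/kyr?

dip-slip = throw / sin(dip) = 3170 / sin(74°) = 3298 m
net slip = dip-slip / sin(rake) = 3298 / sin(20°) = 9642 m
rate = 9642 m / 58 Ma = 0.000166 m/yr = 0.166 m/kyr

0.166 m/kyr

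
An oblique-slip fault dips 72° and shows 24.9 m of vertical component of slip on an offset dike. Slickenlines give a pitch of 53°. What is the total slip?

dip-slip = throw / sin(dip) = 24.9 / sin(72°) = 26.18 m
net slip = dip-slip / sin(rake) = 26.18 / sin(53°) = 32.8 m

32.8 m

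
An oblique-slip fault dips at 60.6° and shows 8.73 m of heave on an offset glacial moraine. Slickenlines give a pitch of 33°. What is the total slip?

dip-slip = heave / cos(dip) = 8.73 / cos(60.6°) = 17.78 m
net slip = dip-slip / sin(rake) = 17.78 / sin(33°) = 32.7 m

32.7 m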